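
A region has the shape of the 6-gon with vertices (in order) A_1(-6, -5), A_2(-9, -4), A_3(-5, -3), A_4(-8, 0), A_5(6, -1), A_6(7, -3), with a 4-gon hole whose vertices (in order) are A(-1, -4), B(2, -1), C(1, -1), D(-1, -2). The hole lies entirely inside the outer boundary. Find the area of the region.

Outer boundary:
Σ = (-21) + (7) + (-24) + (8) + (-11) + (-53) = -94
Area = |Σ|/2 = 47.
Hole:
Σ = (9) + (-1) + (-3) + (2) = 7
Area = |Σ|/2 = 3.5.
Net area = 47 − 3.5 = 43.5.

43.5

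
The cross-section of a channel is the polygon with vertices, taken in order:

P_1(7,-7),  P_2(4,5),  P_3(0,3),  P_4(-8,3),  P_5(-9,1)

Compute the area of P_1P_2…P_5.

Apply the shoelace formula: 2A = Σ (x_i·y_{i+1} − x_{i+1}·y_i), indices taken mod 5.
Σ = (63) + (12) + (24) + (19) + (56) = 174
Area = |Σ|/2 = 87.

87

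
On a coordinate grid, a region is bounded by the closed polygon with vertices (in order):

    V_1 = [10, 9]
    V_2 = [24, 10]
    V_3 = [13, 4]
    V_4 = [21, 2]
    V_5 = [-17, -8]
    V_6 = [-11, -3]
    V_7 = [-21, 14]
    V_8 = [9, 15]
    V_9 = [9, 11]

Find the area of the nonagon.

Apply Gauss's area formula: 2A = Σ (x_i·y_{i+1} − x_{i+1}·y_i), indices taken mod 9.
Σ = (-116) + (-34) + (-58) + (-134) + (-37) + (-217) + (-441) + (-36) + (-29) = -1102
Area = |Σ|/2 = 551.

551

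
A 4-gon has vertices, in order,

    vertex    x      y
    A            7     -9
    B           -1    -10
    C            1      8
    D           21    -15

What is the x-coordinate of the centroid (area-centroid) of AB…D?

571/86

Apply the shoelace formula. First the cross-terms c_i = x_i·y_{i+1} − x_{i+1}·y_i:
  -79, 2, -183, -84  ⇒  2A = -344, A = -172.
Then Σ (x_i + x_{i+1})·c_i = -6852, so x̄ = -6852 / (6·(-172)) = 571/86.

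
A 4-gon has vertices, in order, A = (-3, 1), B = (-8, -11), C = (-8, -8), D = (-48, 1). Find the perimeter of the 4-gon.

|AB| = √((-5)² + (-12)²) = √169 = 13
|BC| = √((0)² + (3)²) = √9 = 3
|CD| = √((-40)² + (9)²) = √1681 = 41
|DA| = √((45)² + (0)²) = √2025 = 45
Perimeter = 13 + 3 + 41 + 45 = 102.

102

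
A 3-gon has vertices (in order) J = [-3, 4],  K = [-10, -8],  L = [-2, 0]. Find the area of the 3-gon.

Apply the shoelace (surveyor's) formula: 2A = Σ (x_i·y_{i+1} − x_{i+1}·y_i), indices taken mod 3.
J→K: (-3)(-8) − (-10)(4) = 64
K→L: (-10)(0) − (-2)(-8) = -16
L→J: (-2)(4) − (-3)(0) = -8
Σ = 40
Area = |Σ|/2 = 20.

20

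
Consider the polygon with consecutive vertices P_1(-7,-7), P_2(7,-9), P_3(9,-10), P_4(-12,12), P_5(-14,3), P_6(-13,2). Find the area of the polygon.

179.5

Apply the shoelace (surveyor's) formula: 2A = Σ (x_i·y_{i+1} − x_{i+1}·y_i), indices taken mod 6.
Cross-terms: 112, 11, -12, 132, 11, 105  ⇒  Σ = 359
Area = |Σ|/2 = 179.5.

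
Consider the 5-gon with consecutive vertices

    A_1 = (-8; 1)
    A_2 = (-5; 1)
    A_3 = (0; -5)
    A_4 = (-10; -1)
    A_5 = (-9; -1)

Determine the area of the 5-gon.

22

Apply the shoelace formula: 2A = Σ (x_i·y_{i+1} − x_{i+1}·y_i), indices taken mod 5.
A_1→A_2: (-8)(1) − (-5)(1) = -3
A_2→A_3: (-5)(-5) − (0)(1) = 25
A_3→A_4: (0)(-1) − (-10)(-5) = -50
A_4→A_5: (-10)(-1) − (-9)(-1) = 1
A_5→A_1: (-9)(1) − (-8)(-1) = -17
Σ = -44
Area = |Σ|/2 = 22.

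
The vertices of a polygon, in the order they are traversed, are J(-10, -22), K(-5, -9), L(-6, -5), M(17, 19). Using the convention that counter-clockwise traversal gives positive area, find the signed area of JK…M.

Apply Gauss's area formula: 2A = Σ (x_i·y_{i+1} − x_{i+1}·y_i), indices taken mod 4.
Cross-terms: -20, -29, -29, -184  ⇒  Σ = -262
Signed area = Σ/2 = -131 (negative ⇒ clockwise traversal).

-131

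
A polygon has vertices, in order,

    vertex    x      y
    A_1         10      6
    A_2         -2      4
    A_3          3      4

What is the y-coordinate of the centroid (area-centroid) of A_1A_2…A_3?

Apply the shoelace formula. First the cross-terms c_i = x_i·y_{i+1} − x_{i+1}·y_i:
  52, -20, -22  ⇒  2A = 10, A = 5.
Then Σ (y_i + y_{i+1})·c_i = 140, so ȳ = 140 / (6·5) = 14/3.

14/3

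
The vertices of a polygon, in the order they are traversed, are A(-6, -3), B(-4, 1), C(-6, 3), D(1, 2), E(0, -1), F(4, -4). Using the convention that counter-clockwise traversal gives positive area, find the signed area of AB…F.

Apply Gauss's area formula: 2A = Σ (x_i·y_{i+1} − x_{i+1}·y_i), indices taken mod 6.
Σ = (-18) + (-6) + (-15) + (-1) + (4) + (-36) = -72
Signed area = Σ/2 = -36 (negative ⇒ clockwise traversal).

-36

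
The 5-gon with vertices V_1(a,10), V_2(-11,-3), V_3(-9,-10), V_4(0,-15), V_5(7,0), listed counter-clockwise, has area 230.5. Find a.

14

Write out the shoelace sum; only the two edges meeting at V_1 involve a:
2·Area = [(7·10 − a·0) + (a·(-3) − (-11)·10)] + 323
       = -3·a + 503 = 461
⇒ a = 14.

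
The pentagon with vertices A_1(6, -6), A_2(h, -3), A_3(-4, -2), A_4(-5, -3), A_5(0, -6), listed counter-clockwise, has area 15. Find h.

Write out the shoelace sum; only the two edges meeting at A_2 involve h:
2·Area = [(6·(-3) − h·(-6)) + (h·(-2) − (-4)·(-3))] + 68
       = 4·h + 38 = 30
⇒ h = -2.

-2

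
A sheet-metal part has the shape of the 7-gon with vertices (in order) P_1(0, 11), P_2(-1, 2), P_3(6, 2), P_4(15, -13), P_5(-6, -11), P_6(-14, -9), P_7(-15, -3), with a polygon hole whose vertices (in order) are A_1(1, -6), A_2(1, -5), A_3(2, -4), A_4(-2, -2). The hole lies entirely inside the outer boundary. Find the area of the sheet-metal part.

Outer boundary:
Apply the shoelace formula: 2A = Σ (x_i·y_{i+1} − x_{i+1}·y_i), indices taken mod 7.
Σ = (11) + (-14) + (-108) + (-243) + (-100) + (-93) + (-165) = -712
Area = |Σ|/2 = 356.
Hole:
Apply the shoelace (surveyor's) formula: 2A = Σ (x_i·y_{i+1} − x_{i+1}·y_i), indices taken mod 4.
A_1→A_2: (1)(-5) − (1)(-6) = 1
A_2→A_3: (1)(-4) − (2)(-5) = 6
A_3→A_4: (2)(-2) − (-2)(-4) = -12
A_4→A_1: (-2)(-6) − (1)(-2) = 14
Σ = 9
Area = |Σ|/2 = 4.5.
Net area = 356 − 4.5 = 351.5.

351.5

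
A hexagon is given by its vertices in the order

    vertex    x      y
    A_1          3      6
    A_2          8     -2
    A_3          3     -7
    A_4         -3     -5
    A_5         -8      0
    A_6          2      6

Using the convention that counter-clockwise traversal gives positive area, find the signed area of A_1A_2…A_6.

Apply the shoelace (surveyor's) formula: 2A = Σ (x_i·y_{i+1} − x_{i+1}·y_i), indices taken mod 6.
Σ = (-54) + (-50) + (-36) + (-40) + (-48) + (-6) = -234
Signed area = Σ/2 = -117 (negative ⇒ clockwise traversal).

-117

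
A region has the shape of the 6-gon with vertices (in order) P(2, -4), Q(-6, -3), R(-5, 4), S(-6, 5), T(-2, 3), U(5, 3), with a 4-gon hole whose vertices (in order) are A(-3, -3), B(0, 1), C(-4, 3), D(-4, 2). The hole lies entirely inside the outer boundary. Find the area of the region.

Outer boundary:
Apply the surveyor's formula: 2A = Σ (x_i·y_{i+1} − x_{i+1}·y_i), indices taken mod 6.
Σ = (-30) + (-39) + (-1) + (-8) + (-21) + (-26) = -125
Area = |Σ|/2 = 62.5.
Hole:
Cross-terms: -3, 4, 4, 18  ⇒  Σ = 23
Area = |Σ|/2 = 11.5.
Net area = 62.5 − 11.5 = 51.

51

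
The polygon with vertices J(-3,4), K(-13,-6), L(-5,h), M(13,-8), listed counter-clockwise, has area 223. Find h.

The doubled signed area Σ (x_i y_{i+1} − x_{i+1} y_i) is linear in h.
With h=0 it equals 108; the coefficient of h is -26 (from the two edges through L).
So -26·h + 108 = 2·223 = 446 ⇒ h = -13.

-13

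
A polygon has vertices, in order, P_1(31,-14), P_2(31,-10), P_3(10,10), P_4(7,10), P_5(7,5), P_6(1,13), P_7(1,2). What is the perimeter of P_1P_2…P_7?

|P_1P_2| = √((0)² + (4)²) = √16 = 4
|P_2P_3| = √((-21)² + (20)²) = √841 = 29
|P_3P_4| = √((-3)² + (0)²) = √9 = 3
|P_4P_5| = √((0)² + (-5)²) = √25 = 5
|P_5P_6| = √((-6)² + (8)²) = √100 = 10
|P_6P_7| = √((0)² + (-11)²) = √121 = 11
|P_7P_1| = √((30)² + (-16)²) = √1156 = 34
Perimeter = 4 + 29 + 3 + 5 + 10 + 11 + 34 = 96.

96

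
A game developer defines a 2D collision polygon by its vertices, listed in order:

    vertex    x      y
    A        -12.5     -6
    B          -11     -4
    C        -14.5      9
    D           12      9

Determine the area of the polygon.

185.5

Apply Gauss's area formula: 2A = Σ (x_i·y_{i+1} − x_{i+1}·y_i), indices taken mod 4.
Σ = (-16) + (-157) + (-238.5) + (40.5) = -371
Area = |Σ|/2 = 185.5.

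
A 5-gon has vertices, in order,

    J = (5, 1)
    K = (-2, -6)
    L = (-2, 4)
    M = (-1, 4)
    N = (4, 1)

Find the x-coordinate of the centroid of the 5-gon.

26/105

Apply the shoelace (surveyor's) formula. First the cross-terms c_i = x_i·y_{i+1} − x_{i+1}·y_i:
  -28, -20, -4, -17, -1  ⇒  2A = -70, A = -35.
Then Σ (x_i + x_{i+1})·c_i = -52, so x̄ = -52 / (6·(-35)) = 26/105.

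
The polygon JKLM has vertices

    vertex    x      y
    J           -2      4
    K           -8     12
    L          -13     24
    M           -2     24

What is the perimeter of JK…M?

54

|JK| = √((-6)² + (8)²) = √100 = 10
|KL| = √((-5)² + (12)²) = √169 = 13
|LM| = √((11)² + (0)²) = √121 = 11
|MJ| = √((0)² + (-20)²) = √400 = 20
Perimeter = 10 + 13 + 11 + 20 = 54.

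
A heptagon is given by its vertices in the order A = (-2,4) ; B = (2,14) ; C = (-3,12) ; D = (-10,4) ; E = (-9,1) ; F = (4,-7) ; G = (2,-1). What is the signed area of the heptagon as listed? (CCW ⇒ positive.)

119.5

Apply Gauss's area formula: 2A = Σ (x_i·y_{i+1} − x_{i+1}·y_i), indices taken mod 7.
Σ = (-36) + (66) + (108) + (26) + (59) + (10) + (6) = 239
Signed area = Σ/2 = 119.5 (positive ⇒ counter-clockwise traversal).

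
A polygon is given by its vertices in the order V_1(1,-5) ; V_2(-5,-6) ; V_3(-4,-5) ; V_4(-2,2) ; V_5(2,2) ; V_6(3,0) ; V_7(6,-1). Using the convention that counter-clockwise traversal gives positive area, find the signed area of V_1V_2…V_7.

Apply Gauss's area formula: 2A = Σ (x_i·y_{i+1} − x_{i+1}·y_i), indices taken mod 7.
Cross-terms: -31, 1, -18, -8, -6, -3, -29  ⇒  Σ = -94
Signed area = Σ/2 = -47 (negative ⇒ clockwise traversal).

-47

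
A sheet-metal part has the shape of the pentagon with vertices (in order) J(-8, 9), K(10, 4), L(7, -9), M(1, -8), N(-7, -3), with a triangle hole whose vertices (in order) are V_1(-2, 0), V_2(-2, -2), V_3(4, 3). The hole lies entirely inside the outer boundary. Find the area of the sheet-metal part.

210.5

Outer boundary:
Apply the shoelace (surveyor's) formula: 2A = Σ (x_i·y_{i+1} − x_{i+1}·y_i), indices taken mod 5.
Σ = (-122) + (-118) + (-47) + (-59) + (-87) = -433
Area = |Σ|/2 = 216.5.
Hole:
Apply the surveyor's formula: 2A = Σ (x_i·y_{i+1} − x_{i+1}·y_i), indices taken mod 3.
V_1→V_2: (-2)(-2) − (-2)(0) = 4
V_2→V_3: (-2)(3) − (4)(-2) = 2
V_3→V_1: (4)(0) − (-2)(3) = 6
Σ = 12
Area = |Σ|/2 = 6.
Net area = 216.5 − 6 = 210.5.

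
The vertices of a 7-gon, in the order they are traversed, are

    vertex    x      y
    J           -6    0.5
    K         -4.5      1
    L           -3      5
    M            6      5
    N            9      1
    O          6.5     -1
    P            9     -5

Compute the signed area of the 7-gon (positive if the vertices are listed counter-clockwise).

-85.875

Σ = (-3.75) + (-19.5) + (-45) + (-39) + (-15.5) + (-23.5) + (-25.5) = -171.75
Signed area = Σ/2 = -85.875 (negative ⇒ clockwise traversal).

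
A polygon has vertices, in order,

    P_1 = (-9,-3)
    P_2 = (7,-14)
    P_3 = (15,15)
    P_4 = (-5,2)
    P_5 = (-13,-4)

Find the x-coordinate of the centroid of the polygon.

283/77

Apply the surveyor's formula. First the cross-terms c_i = x_i·y_{i+1} − x_{i+1}·y_i:
  147, 315, 105, 46, 3  ⇒  2A = 616, A = 308.
Then Σ (x_i + x_{i+1})·c_i = 6792, so x̄ = 6792 / (6·308) = 283/77.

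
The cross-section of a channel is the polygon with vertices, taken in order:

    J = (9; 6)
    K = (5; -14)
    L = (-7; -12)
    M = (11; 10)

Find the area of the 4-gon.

Apply the surveyor's formula: 2A = Σ (x_i·y_{i+1} − x_{i+1}·y_i), indices taken mod 4.
Σ = (-156) + (-158) + (62) + (-24) = -276
Area = |Σ|/2 = 138.

138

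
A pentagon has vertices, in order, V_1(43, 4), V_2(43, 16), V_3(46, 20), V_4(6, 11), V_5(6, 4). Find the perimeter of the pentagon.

102

|V_1V_2| = √((0)² + (12)²) = √144 = 12
|V_2V_3| = √((3)² + (4)²) = √25 = 5
|V_3V_4| = √((-40)² + (-9)²) = √1681 = 41
|V_4V_5| = √((0)² + (-7)²) = √49 = 7
|V_5V_1| = √((37)² + (0)²) = √1369 = 37
Perimeter = 12 + 5 + 41 + 7 + 37 = 102.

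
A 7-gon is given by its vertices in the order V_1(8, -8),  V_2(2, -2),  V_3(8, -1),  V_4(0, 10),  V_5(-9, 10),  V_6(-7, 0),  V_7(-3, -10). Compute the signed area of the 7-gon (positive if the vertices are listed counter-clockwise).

Apply the shoelace formula: 2A = Σ (x_i·y_{i+1} − x_{i+1}·y_i), indices taken mod 7.
Σ = (0) + (14) + (80) + (90) + (70) + (70) + (104) = 428
Signed area = Σ/2 = 214 (positive ⇒ counter-clockwise traversal).

214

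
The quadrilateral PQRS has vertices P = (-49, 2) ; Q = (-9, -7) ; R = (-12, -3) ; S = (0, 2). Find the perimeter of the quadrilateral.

108

|PQ| = √((40)² + (-9)²) = √1681 = 41
|QR| = √((-3)² + (4)²) = √25 = 5
|RS| = √((12)² + (5)²) = √169 = 13
|SP| = √((-49)² + (0)²) = √2401 = 49
Perimeter = 41 + 5 + 13 + 49 = 108.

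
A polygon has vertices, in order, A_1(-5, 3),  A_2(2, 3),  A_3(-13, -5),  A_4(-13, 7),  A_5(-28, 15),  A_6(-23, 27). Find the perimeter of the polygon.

96

|A_1A_2| = √((7)² + (0)²) = √49 = 7
|A_2A_3| = √((-15)² + (-8)²) = √289 = 17
|A_3A_4| = √((0)² + (12)²) = √144 = 12
|A_4A_5| = √((-15)² + (8)²) = √289 = 17
|A_5A_6| = √((5)² + (12)²) = √169 = 13
|A_6A_1| = √((18)² + (-24)²) = √900 = 30
Perimeter = 7 + 17 + 12 + 17 + 13 + 30 = 96.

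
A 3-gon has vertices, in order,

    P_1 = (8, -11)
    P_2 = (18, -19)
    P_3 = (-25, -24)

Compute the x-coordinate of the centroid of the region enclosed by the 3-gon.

Apply Gauss's area formula. First the cross-terms c_i = x_i·y_{i+1} − x_{i+1}·y_i:
  46, -907, 467  ⇒  2A = -394, A = -197.
Then Σ (x_i + x_{i+1})·c_i = -394, so x̄ = -394 / (6·(-197)) = 1/3.

1/3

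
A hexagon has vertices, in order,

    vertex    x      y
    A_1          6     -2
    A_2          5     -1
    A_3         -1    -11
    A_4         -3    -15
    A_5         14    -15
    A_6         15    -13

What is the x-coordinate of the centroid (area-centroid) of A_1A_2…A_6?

Apply the shoelace (surveyor's) formula. First the cross-terms c_i = x_i·y_{i+1} − x_{i+1}·y_i:
  4, -56, -18, 255, 43, 48  ⇒  2A = 276, A = 138.
Then Σ (x_i + x_{i+1})·c_i = 4952, so x̄ = 4952 / (6·138) = 1238/207.

1238/207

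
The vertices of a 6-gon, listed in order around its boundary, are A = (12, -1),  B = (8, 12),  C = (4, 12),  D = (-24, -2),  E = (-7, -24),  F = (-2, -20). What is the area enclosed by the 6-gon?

688

Apply the shoelace (surveyor's) formula: 2A = Σ (x_i·y_{i+1} − x_{i+1}·y_i), indices taken mod 6.
Cross-terms: 152, 48, 280, 562, 92, 242  ⇒  Σ = 1376
Area = |Σ|/2 = 688.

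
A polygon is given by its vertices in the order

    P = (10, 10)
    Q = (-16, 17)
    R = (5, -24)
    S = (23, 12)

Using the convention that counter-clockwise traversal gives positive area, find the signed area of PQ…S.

675.5

Σ = (330) + (299) + (612) + (110) = 1351
Signed area = Σ/2 = 675.5 (positive ⇒ counter-clockwise traversal).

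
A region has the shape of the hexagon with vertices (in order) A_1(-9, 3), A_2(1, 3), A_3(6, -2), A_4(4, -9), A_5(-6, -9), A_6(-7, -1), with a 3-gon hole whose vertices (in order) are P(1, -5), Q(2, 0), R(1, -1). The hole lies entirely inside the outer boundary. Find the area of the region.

Outer boundary:
A_1→A_2: (-9)(3) − (1)(3) = -30
A_2→A_3: (1)(-2) − (6)(3) = -20
A_3→A_4: (6)(-9) − (4)(-2) = -46
A_4→A_5: (4)(-9) − (-6)(-9) = -90
A_5→A_6: (-6)(-1) − (-7)(-9) = -57
A_6→A_1: (-7)(3) − (-9)(-1) = -30
Σ = -273
Area = |Σ|/2 = 136.5.
Hole:
Apply the shoelace (surveyor's) formula: 2A = Σ (x_i·y_{i+1} − x_{i+1}·y_i), indices taken mod 3.
Cross-terms: 10, -2, -4  ⇒  Σ = 4
Area = |Σ|/2 = 2.
Net area = 136.5 − 2 = 134.5.

134.5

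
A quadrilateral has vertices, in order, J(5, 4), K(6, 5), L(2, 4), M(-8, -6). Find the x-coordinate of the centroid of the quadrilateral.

1/11

Apply the shoelace formula. First the cross-terms c_i = x_i·y_{i+1} − x_{i+1}·y_i:
  1, 14, 20, -2  ⇒  2A = 33, A = 16.5.
Then Σ (x_i + x_{i+1})·c_i = 9, so x̄ = 9 / (6·16.5) = 1/11.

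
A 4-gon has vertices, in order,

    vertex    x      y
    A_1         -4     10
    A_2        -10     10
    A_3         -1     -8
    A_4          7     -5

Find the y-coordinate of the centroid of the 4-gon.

Apply the surveyor's formula. First the cross-terms c_i = x_i·y_{i+1} − x_{i+1}·y_i:
  60, 90, 61, 50  ⇒  2A = 261, A = 130.5.
Then Σ (y_i + y_{i+1})·c_i = 837, so ȳ = 837 / (6·130.5) = 31/29.

31/29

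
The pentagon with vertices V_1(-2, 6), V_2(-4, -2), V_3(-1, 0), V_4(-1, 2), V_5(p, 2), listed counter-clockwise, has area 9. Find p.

-2

Write out the shoelace sum; only the two edges meeting at V_5 involve p:
2·Area = [((-1)·2 − p·2) + (p·6 − (-2)·2)] + 24
       = 4·p + 26 = 18
⇒ p = -2.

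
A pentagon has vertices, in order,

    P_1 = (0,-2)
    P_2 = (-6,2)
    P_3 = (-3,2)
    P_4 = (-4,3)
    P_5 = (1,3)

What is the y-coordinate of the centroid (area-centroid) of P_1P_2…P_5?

121/108

Apply the shoelace (surveyor's) formula. First the cross-terms c_i = x_i·y_{i+1} − x_{i+1}·y_i:
  -12, -6, -1, -15, -2  ⇒  2A = -36, A = -18.
Then Σ (y_i + y_{i+1})·c_i = -121, so ȳ = -121 / (6·(-18)) = 121/108.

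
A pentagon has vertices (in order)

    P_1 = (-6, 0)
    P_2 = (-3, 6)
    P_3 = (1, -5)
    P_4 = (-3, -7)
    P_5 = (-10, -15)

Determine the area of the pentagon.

82

Apply the surveyor's formula: 2A = Σ (x_i·y_{i+1} − x_{i+1}·y_i), indices taken mod 5.
Cross-terms: -36, 9, -22, -25, -90  ⇒  Σ = -164
Area = |Σ|/2 = 82.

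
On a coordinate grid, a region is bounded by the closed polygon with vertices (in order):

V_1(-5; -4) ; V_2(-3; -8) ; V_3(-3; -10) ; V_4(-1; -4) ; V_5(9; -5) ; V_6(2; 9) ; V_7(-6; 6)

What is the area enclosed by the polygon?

144

V_1→V_2: (-5)(-8) − (-3)(-4) = 28
V_2→V_3: (-3)(-10) − (-3)(-8) = 6
V_3→V_4: (-3)(-4) − (-1)(-10) = 2
V_4→V_5: (-1)(-5) − (9)(-4) = 41
V_5→V_6: (9)(9) − (2)(-5) = 91
V_6→V_7: (2)(6) − (-6)(9) = 66
V_7→V_1: (-6)(-4) − (-5)(6) = 54
Σ = 288
Area = |Σ|/2 = 144.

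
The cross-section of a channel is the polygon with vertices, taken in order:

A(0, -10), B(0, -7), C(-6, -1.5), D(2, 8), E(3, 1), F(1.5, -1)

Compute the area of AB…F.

64.25

Apply the shoelace formula: 2A = Σ (x_i·y_{i+1} − x_{i+1}·y_i), indices taken mod 6.
A→B: (0)(-7) − (0)(-10) = 0
B→C: (0)(-1.5) − (-6)(-7) = -42
C→D: (-6)(8) − (2)(-1.5) = -45
D→E: (2)(1) − (3)(8) = -22
E→F: (3)(-1) − (1.5)(1) = -4.5
F→A: (1.5)(-10) − (0)(-1) = -15
Σ = -128.5
Area = |Σ|/2 = 64.25.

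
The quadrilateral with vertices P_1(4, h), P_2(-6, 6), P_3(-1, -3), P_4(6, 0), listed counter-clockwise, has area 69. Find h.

6

The doubled signed area Σ (x_i y_{i+1} − x_{i+1} y_i) is linear in h.
With h=0 it equals 66; the coefficient of h is 12 (from the two edges through P_1).
So 12·h + 66 = 2·69 = 138 ⇒ h = 6.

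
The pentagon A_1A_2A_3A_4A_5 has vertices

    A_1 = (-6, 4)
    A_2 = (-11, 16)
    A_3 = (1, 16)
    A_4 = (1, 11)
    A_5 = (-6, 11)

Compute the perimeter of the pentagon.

44

|A_1A_2| = √((-5)² + (12)²) = √169 = 13
|A_2A_3| = √((12)² + (0)²) = √144 = 12
|A_3A_4| = √((0)² + (-5)²) = √25 = 5
|A_4A_5| = √((-7)² + (0)²) = √49 = 7
|A_5A_1| = √((0)² + (-7)²) = √49 = 7
Perimeter = 13 + 12 + 5 + 7 + 7 = 44.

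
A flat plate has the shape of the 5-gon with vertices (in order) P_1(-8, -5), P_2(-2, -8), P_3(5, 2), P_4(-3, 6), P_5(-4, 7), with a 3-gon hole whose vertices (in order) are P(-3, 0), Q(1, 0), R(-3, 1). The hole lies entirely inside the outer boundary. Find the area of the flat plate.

Outer boundary:
Σ = (54) + (36) + (36) + (3) + (76) = 205
Area = |Σ|/2 = 102.5.
Hole:
Σ = (0) + (1) + (3) = 4
Area = |Σ|/2 = 2.
Net area = 102.5 − 2 = 100.5.

100.5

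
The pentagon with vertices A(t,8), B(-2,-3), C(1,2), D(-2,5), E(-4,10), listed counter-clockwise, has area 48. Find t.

-8

The doubled signed area Σ (x_i y_{i+1} − x_{i+1} y_i) is linear in t.
With t=0 it equals -8; the coefficient of t is -13 (from the two edges through A).
So -13·t + -8 = 2·48 = 96 ⇒ t = -8.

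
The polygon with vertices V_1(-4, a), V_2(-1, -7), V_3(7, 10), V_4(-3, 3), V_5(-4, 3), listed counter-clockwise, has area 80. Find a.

Write out the shoelace sum; only the two edges meeting at V_1 involve a:
2·Area = [((-4)·a − (-4)·3) + ((-4)·(-7) − (-1)·a)] + 93
       = -3·a + 133 = 160
⇒ a = -9.

-9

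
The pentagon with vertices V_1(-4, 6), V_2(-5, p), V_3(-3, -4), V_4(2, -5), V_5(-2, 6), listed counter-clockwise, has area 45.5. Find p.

-4

Write out the shoelace sum; only the two edges meeting at V_2 involve p:
2·Area = [((-4)·p − (-5)·6) + ((-5)·(-4) − (-3)·p)] + 37
       = -1·p + 87 = 91
⇒ p = -4.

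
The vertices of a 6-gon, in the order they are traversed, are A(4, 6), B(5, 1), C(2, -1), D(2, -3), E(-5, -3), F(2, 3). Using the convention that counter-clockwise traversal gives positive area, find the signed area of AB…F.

Apply the shoelace (surveyor's) formula: 2A = Σ (x_i·y_{i+1} − x_{i+1}·y_i), indices taken mod 6.
Σ = (-26) + (-7) + (-4) + (-21) + (-9) + (0) = -67
Signed area = Σ/2 = -33.5 (negative ⇒ clockwise traversal).

-33.5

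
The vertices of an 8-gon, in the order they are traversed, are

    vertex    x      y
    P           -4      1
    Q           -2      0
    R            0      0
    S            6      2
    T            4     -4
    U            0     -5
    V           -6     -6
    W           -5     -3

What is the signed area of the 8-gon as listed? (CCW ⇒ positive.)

-54.5

Apply Gauss's area formula: 2A = Σ (x_i·y_{i+1} − x_{i+1}·y_i), indices taken mod 8.
Cross-terms: 2, 0, 0, -32, -20, -30, -12, -17  ⇒  Σ = -109
Signed area = Σ/2 = -54.5 (negative ⇒ clockwise traversal).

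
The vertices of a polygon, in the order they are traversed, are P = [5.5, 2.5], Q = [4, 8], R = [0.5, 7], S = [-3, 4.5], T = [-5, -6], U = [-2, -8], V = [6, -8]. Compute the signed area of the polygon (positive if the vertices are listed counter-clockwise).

P→Q: (5.5)(8) − (4)(2.5) = 34
Q→R: (4)(7) − (0.5)(8) = 24
R→S: (0.5)(4.5) − (-3)(7) = 23.25
S→T: (-3)(-6) − (-5)(4.5) = 40.5
T→U: (-5)(-8) − (-2)(-6) = 28
U→V: (-2)(-8) − (6)(-8) = 64
V→P: (6)(2.5) − (5.5)(-8) = 59
Σ = 272.75
Signed area = Σ/2 = 136.375 (positive ⇒ counter-clockwise traversal).

136.375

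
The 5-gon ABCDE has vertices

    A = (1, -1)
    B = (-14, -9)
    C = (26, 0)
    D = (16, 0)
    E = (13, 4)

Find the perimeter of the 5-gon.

86

|AB| = √((-15)² + (-8)²) = √289 = 17
|BC| = √((40)² + (9)²) = √1681 = 41
|CD| = √((-10)² + (0)²) = √100 = 10
|DE| = √((-3)² + (4)²) = √25 = 5
|EA| = √((-12)² + (-5)²) = √169 = 13
Perimeter = 17 + 41 + 10 + 5 + 13 = 86.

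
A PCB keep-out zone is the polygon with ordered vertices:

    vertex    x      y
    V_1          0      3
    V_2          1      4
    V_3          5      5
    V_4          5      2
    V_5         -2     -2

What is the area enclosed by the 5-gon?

22.5

Apply Gauss's area formula: 2A = Σ (x_i·y_{i+1} − x_{i+1}·y_i), indices taken mod 5.
Σ = (-3) + (-15) + (-15) + (-6) + (-6) = -45
Area = |Σ|/2 = 22.5.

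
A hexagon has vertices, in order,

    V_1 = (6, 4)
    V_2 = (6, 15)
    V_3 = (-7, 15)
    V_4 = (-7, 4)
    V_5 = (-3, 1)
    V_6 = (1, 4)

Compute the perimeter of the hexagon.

|V_1V_2| = √((0)² + (11)²) = √121 = 11
|V_2V_3| = √((-13)² + (0)²) = √169 = 13
|V_3V_4| = √((0)² + (-11)²) = √121 = 11
|V_4V_5| = √((4)² + (-3)²) = √25 = 5
|V_5V_6| = √((4)² + (3)²) = √25 = 5
|V_6V_1| = √((5)² + (0)²) = √25 = 5
Perimeter = 11 + 13 + 11 + 5 + 5 + 5 = 50.

50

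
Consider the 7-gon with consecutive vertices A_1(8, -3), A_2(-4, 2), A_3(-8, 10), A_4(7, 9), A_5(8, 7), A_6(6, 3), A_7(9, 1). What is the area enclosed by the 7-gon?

Apply the surveyor's formula: 2A = Σ (x_i·y_{i+1} − x_{i+1}·y_i), indices taken mod 7.
A_1→A_2: (8)(2) − (-4)(-3) = 4
A_2→A_3: (-4)(10) − (-8)(2) = -24
A_3→A_4: (-8)(9) − (7)(10) = -142
A_4→A_5: (7)(7) − (8)(9) = -23
A_5→A_6: (8)(3) − (6)(7) = -18
A_6→A_7: (6)(1) − (9)(3) = -21
A_7→A_1: (9)(-3) − (8)(1) = -35
Σ = -259
Area = |Σ|/2 = 129.5.

129.5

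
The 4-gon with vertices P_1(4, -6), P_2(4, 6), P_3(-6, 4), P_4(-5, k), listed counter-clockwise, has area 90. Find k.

-3

The doubled signed area Σ (x_i y_{i+1} − x_{i+1} y_i) is linear in k.
With k=0 it equals 150; the coefficient of k is -10 (from the two edges through P_4).
So -10·k + 150 = 2·90 = 180 ⇒ k = -3.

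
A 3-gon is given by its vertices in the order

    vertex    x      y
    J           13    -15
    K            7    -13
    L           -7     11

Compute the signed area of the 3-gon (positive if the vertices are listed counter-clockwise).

-58

Cross-terms: -64, -14, -38  ⇒  Σ = -116
Signed area = Σ/2 = -58 (negative ⇒ clockwise traversal).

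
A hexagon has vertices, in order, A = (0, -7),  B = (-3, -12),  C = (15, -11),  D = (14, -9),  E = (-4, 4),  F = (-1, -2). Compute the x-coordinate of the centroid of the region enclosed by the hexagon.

Apply the shoelace formula. First the cross-terms c_i = x_i·y_{i+1} − x_{i+1}·y_i:
  -21, 213, 19, 20, 12, 7  ⇒  2A = 250, A = 125.
Then Σ (x_i + x_{i+1})·c_i = 3303, so x̄ = 3303 / (6·125) = 4.404.

4.404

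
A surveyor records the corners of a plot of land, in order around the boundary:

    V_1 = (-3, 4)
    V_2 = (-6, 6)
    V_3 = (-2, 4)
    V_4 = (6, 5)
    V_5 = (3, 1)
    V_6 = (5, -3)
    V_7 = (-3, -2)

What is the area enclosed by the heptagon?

Apply the surveyor's formula: 2A = Σ (x_i·y_{i+1} − x_{i+1}·y_i), indices taken mod 7.
Σ = (6) + (-12) + (-34) + (-9) + (-14) + (-19) + (-18) = -100
Area = |Σ|/2 = 50.

50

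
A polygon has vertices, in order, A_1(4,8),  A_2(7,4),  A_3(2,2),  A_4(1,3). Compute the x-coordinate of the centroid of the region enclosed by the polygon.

197/51

Apply Gauss's area formula. First the cross-terms c_i = x_i·y_{i+1} − x_{i+1}·y_i:
  -40, 6, 4, -4  ⇒  2A = -34, A = -17.
Then Σ (x_i + x_{i+1})·c_i = -394, so x̄ = -394 / (6·(-17)) = 197/51.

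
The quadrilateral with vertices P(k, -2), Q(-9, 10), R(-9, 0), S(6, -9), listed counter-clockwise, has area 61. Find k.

Write out the shoelace sum; only the two edges meeting at P involve k:
2·Area = [(6·(-2) − k·(-9)) + (k·10 − (-9)·(-2))] + 171
       = 19·k + 141 = 122
⇒ k = -1.

-1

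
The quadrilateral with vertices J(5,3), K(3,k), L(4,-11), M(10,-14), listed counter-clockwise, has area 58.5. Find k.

Write out the shoelace sum; only the two edges meeting at K involve k:
2·Area = [(5·k − 3·3) + (3·(-11) − 4·k)] + 154
       = 1·k + 112 = 117
⇒ k = 5.

5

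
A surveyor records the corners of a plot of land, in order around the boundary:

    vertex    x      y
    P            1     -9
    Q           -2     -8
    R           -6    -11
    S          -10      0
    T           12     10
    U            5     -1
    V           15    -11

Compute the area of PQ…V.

244

Apply the shoelace formula: 2A = Σ (x_i·y_{i+1} − x_{i+1}·y_i), indices taken mod 7.
P→Q: (1)(-8) − (-2)(-9) = -26
Q→R: (-2)(-11) − (-6)(-8) = -26
R→S: (-6)(0) − (-10)(-11) = -110
S→T: (-10)(10) − (12)(0) = -100
T→U: (12)(-1) − (5)(10) = -62
U→V: (5)(-11) − (15)(-1) = -40
V→P: (15)(-9) − (1)(-11) = -124
Σ = -488
Area = |Σ|/2 = 244.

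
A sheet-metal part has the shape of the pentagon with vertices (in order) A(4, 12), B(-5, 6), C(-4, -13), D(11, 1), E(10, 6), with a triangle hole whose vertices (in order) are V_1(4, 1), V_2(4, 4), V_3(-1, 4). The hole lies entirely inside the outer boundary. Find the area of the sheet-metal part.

224.5

Outer boundary:
Apply the shoelace formula: 2A = Σ (x_i·y_{i+1} − x_{i+1}·y_i), indices taken mod 5.
Cross-terms: 84, 89, 139, 56, 96  ⇒  Σ = 464
Area = |Σ|/2 = 232.
Hole:
Apply Gauss's area formula: 2A = Σ (x_i·y_{i+1} − x_{i+1}·y_i), indices taken mod 3.
Σ = (12) + (20) + (-17) = 15
Area = |Σ|/2 = 7.5.
Net area = 232 − 7.5 = 224.5.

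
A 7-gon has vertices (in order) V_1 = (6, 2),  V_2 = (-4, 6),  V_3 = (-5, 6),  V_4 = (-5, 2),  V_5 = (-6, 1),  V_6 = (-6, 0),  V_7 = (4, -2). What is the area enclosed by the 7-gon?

57.5

Apply the shoelace formula: 2A = Σ (x_i·y_{i+1} − x_{i+1}·y_i), indices taken mod 7.
Σ = (44) + (6) + (20) + (7) + (6) + (12) + (20) = 115
Area = |Σ|/2 = 57.5.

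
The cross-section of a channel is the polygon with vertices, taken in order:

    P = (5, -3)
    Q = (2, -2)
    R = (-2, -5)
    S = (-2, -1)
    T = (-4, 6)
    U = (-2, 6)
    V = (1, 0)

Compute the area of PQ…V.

31.5

Apply the surveyor's formula: 2A = Σ (x_i·y_{i+1} − x_{i+1}·y_i), indices taken mod 7.
P→Q: (5)(-2) − (2)(-3) = -4
Q→R: (2)(-5) − (-2)(-2) = -14
R→S: (-2)(-1) − (-2)(-5) = -8
S→T: (-2)(6) − (-4)(-1) = -16
T→U: (-4)(6) − (-2)(6) = -12
U→V: (-2)(0) − (1)(6) = -6
V→P: (1)(-3) − (5)(0) = -3
Σ = -63
Area = |Σ|/2 = 31.5.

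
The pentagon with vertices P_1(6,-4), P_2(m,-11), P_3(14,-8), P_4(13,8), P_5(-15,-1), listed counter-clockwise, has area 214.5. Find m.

12

The doubled signed area Σ (x_i y_{i+1} − x_{i+1} y_i) is linear in m.
With m=0 it equals 477; the coefficient of m is -4 (from the two edges through P_2).
So -4·m + 477 = 2·214.5 = 429 ⇒ m = 12.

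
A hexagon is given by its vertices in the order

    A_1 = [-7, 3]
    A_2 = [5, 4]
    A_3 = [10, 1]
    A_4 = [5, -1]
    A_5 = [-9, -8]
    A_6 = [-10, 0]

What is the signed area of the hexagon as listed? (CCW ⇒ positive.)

Σ = (-43) + (-35) + (-15) + (-49) + (-80) + (-30) = -252
Signed area = Σ/2 = -126 (negative ⇒ clockwise traversal).

-126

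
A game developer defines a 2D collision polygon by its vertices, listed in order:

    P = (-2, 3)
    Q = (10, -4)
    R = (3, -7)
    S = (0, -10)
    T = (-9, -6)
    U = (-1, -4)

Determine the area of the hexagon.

90.5

Apply the shoelace formula: 2A = Σ (x_i·y_{i+1} − x_{i+1}·y_i), indices taken mod 6.
Σ = (-22) + (-58) + (-30) + (-90) + (30) + (-11) = -181
Area = |Σ|/2 = 90.5.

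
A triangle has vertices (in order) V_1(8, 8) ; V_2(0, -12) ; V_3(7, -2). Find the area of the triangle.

30

Apply the shoelace formula: 2A = Σ (x_i·y_{i+1} − x_{i+1}·y_i), indices taken mod 3.
Σ = (-96) + (84) + (72) = 60
Area = |Σ|/2 = 30.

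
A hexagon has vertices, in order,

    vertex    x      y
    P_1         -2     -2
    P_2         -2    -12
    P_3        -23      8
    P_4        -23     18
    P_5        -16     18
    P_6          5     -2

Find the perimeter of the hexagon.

|P_1P_2| = √((0)² + (-10)²) = √100 = 10
|P_2P_3| = √((-21)² + (20)²) = √841 = 29
|P_3P_4| = √((0)² + (10)²) = √100 = 10
|P_4P_5| = √((7)² + (0)²) = √49 = 7
|P_5P_6| = √((21)² + (-20)²) = √841 = 29
|P_6P_1| = √((-7)² + (0)²) = √49 = 7
Perimeter = 10 + 29 + 10 + 7 + 29 + 7 = 92.

92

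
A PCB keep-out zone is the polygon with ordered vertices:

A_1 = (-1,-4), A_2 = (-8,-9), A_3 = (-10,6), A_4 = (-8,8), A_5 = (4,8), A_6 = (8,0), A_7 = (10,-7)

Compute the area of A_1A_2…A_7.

A_1→A_2: (-1)(-9) − (-8)(-4) = -23
A_2→A_3: (-8)(6) − (-10)(-9) = -138
A_3→A_4: (-10)(8) − (-8)(6) = -32
A_4→A_5: (-8)(8) − (4)(8) = -96
A_5→A_6: (4)(0) − (8)(8) = -64
A_6→A_7: (8)(-7) − (10)(0) = -56
A_7→A_1: (10)(-4) − (-1)(-7) = -47
Σ = -456
Area = |Σ|/2 = 228.

228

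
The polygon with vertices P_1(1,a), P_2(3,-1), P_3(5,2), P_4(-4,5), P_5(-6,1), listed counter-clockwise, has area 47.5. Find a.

Write out the shoelace sum; only the two edges meeting at P_1 involve a:
2·Area = [((-6)·a − 1·1) + (1·(-1) − 3·a)] + 70
       = -9·a + 68 = 95
⇒ a = -3.

-3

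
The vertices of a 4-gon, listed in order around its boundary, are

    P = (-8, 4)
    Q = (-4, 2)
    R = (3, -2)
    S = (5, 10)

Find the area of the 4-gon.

Apply the shoelace formula: 2A = Σ (x_i·y_{i+1} − x_{i+1}·y_i), indices taken mod 4.
P→Q: (-8)(2) − (-4)(4) = 0
Q→R: (-4)(-2) − (3)(2) = 2
R→S: (3)(10) − (5)(-2) = 40
S→P: (5)(4) − (-8)(10) = 100
Σ = 142
Area = |Σ|/2 = 71.

71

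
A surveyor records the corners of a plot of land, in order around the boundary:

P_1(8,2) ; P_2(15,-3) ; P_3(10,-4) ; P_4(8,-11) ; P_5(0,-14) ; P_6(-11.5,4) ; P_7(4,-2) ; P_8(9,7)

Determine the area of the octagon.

Apply the shoelace (surveyor's) formula: 2A = Σ (x_i·y_{i+1} − x_{i+1}·y_i), indices taken mod 8.
Σ = (-54) + (-30) + (-78) + (-112) + (-161) + (7) + (46) + (-38) = -420
Area = |Σ|/2 = 210.

210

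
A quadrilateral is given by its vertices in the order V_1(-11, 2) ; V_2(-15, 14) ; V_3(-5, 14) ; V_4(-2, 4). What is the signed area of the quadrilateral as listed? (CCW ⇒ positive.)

Apply Gauss's area formula: 2A = Σ (x_i·y_{i+1} − x_{i+1}·y_i), indices taken mod 4.
Σ = (-124) + (-140) + (8) + (40) = -216
Signed area = Σ/2 = -108 (negative ⇒ clockwise traversal).

-108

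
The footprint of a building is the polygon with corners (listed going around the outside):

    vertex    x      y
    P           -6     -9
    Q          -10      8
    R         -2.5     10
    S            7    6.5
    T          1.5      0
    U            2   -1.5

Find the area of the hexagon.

171.625

Apply Gauss's area formula: 2A = Σ (x_i·y_{i+1} − x_{i+1}·y_i), indices taken mod 6.
Cross-terms: -138, -80, -86.25, -9.75, -2.25, -27  ⇒  Σ = -343.25
Area = |Σ|/2 = 171.625.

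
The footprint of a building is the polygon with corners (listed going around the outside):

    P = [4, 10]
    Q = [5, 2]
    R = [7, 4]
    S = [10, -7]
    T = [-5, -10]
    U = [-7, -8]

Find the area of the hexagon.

Apply the surveyor's formula: 2A = Σ (x_i·y_{i+1} − x_{i+1}·y_i), indices taken mod 6.
Cross-terms: -42, 6, -89, -135, -30, -38  ⇒  Σ = -328
Area = |Σ|/2 = 164.

164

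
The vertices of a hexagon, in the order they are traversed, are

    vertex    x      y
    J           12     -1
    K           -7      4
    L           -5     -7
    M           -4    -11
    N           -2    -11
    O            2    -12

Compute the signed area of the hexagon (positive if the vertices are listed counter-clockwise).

173.5

Cross-terms: 41, 69, 27, 22, 46, 142  ⇒  Σ = 347
Signed area = Σ/2 = 173.5 (positive ⇒ counter-clockwise traversal).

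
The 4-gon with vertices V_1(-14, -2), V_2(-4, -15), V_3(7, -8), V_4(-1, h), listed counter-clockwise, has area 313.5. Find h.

14

Write out the shoelace sum; only the two edges meeting at V_4 involve h:
2·Area = [(7·h − (-1)·(-8)) + ((-1)·(-2) − (-14)·h)] + 339
       = 21·h + 333 = 627
⇒ h = 14.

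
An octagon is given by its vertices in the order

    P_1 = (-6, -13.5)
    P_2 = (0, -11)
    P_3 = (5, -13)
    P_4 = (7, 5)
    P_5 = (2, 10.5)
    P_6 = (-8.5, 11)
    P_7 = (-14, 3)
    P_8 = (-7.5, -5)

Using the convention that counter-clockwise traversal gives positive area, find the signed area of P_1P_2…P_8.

P_1→P_2: (-6)(-11) − (0)(-13.5) = 66
P_2→P_3: (0)(-13) − (5)(-11) = 55
P_3→P_4: (5)(5) − (7)(-13) = 116
P_4→P_5: (7)(10.5) − (2)(5) = 63.5
P_5→P_6: (2)(11) − (-8.5)(10.5) = 111.25
P_6→P_7: (-8.5)(3) − (-14)(11) = 128.5
P_7→P_8: (-14)(-5) − (-7.5)(3) = 92.5
P_8→P_1: (-7.5)(-13.5) − (-6)(-5) = 71.25
Σ = 704
Signed area = Σ/2 = 352 (positive ⇒ counter-clockwise traversal).

352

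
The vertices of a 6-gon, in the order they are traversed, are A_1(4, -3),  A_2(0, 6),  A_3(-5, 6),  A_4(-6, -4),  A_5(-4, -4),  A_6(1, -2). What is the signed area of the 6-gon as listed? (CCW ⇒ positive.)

Apply the shoelace formula: 2A = Σ (x_i·y_{i+1} − x_{i+1}·y_i), indices taken mod 6.
Cross-terms: 24, 30, 56, 8, 12, 5  ⇒  Σ = 135
Signed area = Σ/2 = 67.5 (positive ⇒ counter-clockwise traversal).

67.5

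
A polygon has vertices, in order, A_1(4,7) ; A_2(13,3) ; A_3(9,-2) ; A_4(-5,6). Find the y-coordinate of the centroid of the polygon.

Apply the shoelace (surveyor's) formula. First the cross-terms c_i = x_i·y_{i+1} − x_{i+1}·y_i:
  -79, -53, 44, -59  ⇒  2A = -147, A = -73.5.
Then Σ (y_i + y_{i+1})·c_i = -1434, so ȳ = -1434 / (6·(-73.5)) = 478/147.

478/147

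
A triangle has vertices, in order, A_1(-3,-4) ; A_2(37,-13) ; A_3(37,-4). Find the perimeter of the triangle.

|A_1A_2| = √((40)² + (-9)²) = √1681 = 41
|A_2A_3| = √((0)² + (9)²) = √81 = 9
|A_3A_1| = √((-40)² + (0)²) = √1600 = 40
Perimeter = 41 + 9 + 40 = 90.

90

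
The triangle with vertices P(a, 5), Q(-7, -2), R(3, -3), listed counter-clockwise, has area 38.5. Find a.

0

The doubled signed area Σ (x_i y_{i+1} − x_{i+1} y_i) is linear in a.
With a=0 it equals 77; the coefficient of a is 1 (from the two edges through P).
So 1·a + 77 = 2·38.5 = 77 ⇒ a = 0.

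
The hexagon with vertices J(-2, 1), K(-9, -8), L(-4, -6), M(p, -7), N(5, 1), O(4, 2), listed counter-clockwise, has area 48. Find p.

-4

Write out the shoelace sum; only the two edges meeting at M involve p:
2·Area = [((-4)·(-7) − p·(-6)) + (p·1 − 5·(-7))] + 61
       = 7·p + 124 = 96
⇒ p = -4.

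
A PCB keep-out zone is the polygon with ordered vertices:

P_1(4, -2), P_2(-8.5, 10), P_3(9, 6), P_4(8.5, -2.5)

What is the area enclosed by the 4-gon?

Σ = (23) + (-141) + (-73.5) + (-7) = -198.5
Area = |Σ|/2 = 99.25.

99.25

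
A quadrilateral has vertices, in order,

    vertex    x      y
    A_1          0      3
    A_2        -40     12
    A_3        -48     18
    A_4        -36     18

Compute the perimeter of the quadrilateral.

|A_1A_2| = √((-40)² + (9)²) = √1681 = 41
|A_2A_3| = √((-8)² + (6)²) = √100 = 10
|A_3A_4| = √((12)² + (0)²) = √144 = 12
|A_4A_1| = √((36)² + (-15)²) = √1521 = 39
Perimeter = 41 + 10 + 12 + 39 = 102.

102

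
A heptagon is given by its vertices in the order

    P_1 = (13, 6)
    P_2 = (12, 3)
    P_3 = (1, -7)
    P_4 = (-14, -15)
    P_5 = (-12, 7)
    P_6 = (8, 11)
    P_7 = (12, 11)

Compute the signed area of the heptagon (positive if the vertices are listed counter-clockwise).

Apply the surveyor's formula: 2A = Σ (x_i·y_{i+1} − x_{i+1}·y_i), indices taken mod 7.
Σ = (-33) + (-87) + (-113) + (-278) + (-188) + (-44) + (-71) = -814
Signed area = Σ/2 = -407 (negative ⇒ clockwise traversal).

-407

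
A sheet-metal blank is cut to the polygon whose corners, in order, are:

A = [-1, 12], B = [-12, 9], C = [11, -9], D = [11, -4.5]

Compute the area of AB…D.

Apply the surveyor's formula: 2A = Σ (x_i·y_{i+1} − x_{i+1}·y_i), indices taken mod 4.
A→B: (-1)(9) − (-12)(12) = 135
B→C: (-12)(-9) − (11)(9) = 9
C→D: (11)(-4.5) − (11)(-9) = 49.5
D→A: (11)(12) − (-1)(-4.5) = 127.5
Σ = 321
Area = |Σ|/2 = 160.5.

160.5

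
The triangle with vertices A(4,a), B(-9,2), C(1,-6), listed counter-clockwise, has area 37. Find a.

-1

The doubled signed area Σ (x_i y_{i+1} − x_{i+1} y_i) is linear in a.
With a=0 it equals 84; the coefficient of a is 10 (from the two edges through A).
So 10·a + 84 = 2·37 = 74 ⇒ a = -1.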